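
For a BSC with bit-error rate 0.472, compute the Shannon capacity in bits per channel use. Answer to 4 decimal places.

Binary symmetric channel: C = 1 − h₂(ε) where h₂ is the binary entropy function.
h₂(0.472) = −0.472·log₂0.472 − 0.528·log₂0.528 = 0.9977.
C = 1 − 0.9977 = 0.0023 bits per channel use.

0.0023 bits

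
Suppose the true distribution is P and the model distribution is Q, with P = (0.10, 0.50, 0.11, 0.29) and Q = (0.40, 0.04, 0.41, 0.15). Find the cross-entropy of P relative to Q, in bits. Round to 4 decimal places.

3.3893 bits

H(P,Q) = −Σ p·log₂ q.
  −0.10·log₂(0.40) = 0.13219
  −0.50·log₂(0.04) = 2.32193
  −0.11·log₂(0.41) = 0.14149
  −0.29·log₂(0.15) = 0.79372
H(P,Q) = 3.3893 bits.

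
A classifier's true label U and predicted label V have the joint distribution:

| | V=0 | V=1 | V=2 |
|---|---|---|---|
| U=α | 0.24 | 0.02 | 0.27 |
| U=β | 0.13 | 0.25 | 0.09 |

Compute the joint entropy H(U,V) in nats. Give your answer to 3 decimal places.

1.603 nats

H(U,V) = −Σ p(x,y)·ln p(x,y) over all 6 cells.
  cell (α,0): −0.24·ln0.24 = 0.3425
  cell (α,1): −0.02·ln0.02 = 0.0782
  cell (α,2): −0.27·ln0.27 = 0.3535
  cell (β,0): −0.13·ln0.13 = 0.2652
  cell (β,1): −0.25·ln0.25 = 0.3466
  cell (β,2): −0.09·ln0.09 = 0.2167
Sum = 1.603 nats.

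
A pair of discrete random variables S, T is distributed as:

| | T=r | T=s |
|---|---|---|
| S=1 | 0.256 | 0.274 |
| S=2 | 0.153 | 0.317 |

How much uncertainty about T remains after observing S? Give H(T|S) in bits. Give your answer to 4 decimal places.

0.9574 bits

Chain rule: H(T|S) = H(S,T) − H(S).
Marginals: p(S) = (0.5300, 0.4700), p(T) = (0.4090, 0.5910).
H(S,T) = 1.9548 bits; H(S) = 0.9974 bits.
H(T|S) = 1.9548 − 0.9974 = 0.9574 bits.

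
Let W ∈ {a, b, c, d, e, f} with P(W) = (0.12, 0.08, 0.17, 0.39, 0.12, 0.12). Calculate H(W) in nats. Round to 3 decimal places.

1.634 nats

H(W) = −Σ p·ln p.
  −(0.12)·ln(0.12) = 0.2544
  −(0.08)·ln(0.08) = 0.2021
  −(0.17)·ln(0.17) = 0.3012
  −(0.39)·ln(0.39) = 0.3672
  −(0.12)·ln(0.12) = 0.2544
  −(0.12)·ln(0.12) = 0.2544
Sum: 0.2544 + 0.2021 + 0.3012 + 0.3672 + 0.2544 + 0.2544 = 1.634 nats.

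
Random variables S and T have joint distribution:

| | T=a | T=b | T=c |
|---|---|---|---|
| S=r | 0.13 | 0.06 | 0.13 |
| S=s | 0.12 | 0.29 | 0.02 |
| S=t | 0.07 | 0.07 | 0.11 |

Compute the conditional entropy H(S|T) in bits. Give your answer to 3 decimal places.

Chain rule: H(S|T) = H(S,T) − H(T).
Marginals: p(S) = (0.3200, 0.4300, 0.2500), p(T) = (0.3200, 0.4200, 0.2600).
H(S,T) = 2.8941 bits; H(T) = 1.5570 bits.
H(S|T) = 2.8941 − 1.5570 = 1.337 bits.

1.337 bits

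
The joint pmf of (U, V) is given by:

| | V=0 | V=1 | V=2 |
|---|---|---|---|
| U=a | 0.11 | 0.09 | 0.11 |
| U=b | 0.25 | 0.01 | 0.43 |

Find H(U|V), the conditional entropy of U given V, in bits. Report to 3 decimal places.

0.760 bits

Marginals: p(U) = (0.3100, 0.6900), p(V) = (0.3600, 0.1000, 0.5400).
H(U|V) = Σ p(V) · H(U|V=·).
  V=0: p=0.3600, H(U|V=0) = 0.8880
  V=1: p=0.1000, H(U|V=1) = 0.4690
  V=2: p=0.5400, H(U|V=2) = 0.7293
Weighted sum = 0.760 bits.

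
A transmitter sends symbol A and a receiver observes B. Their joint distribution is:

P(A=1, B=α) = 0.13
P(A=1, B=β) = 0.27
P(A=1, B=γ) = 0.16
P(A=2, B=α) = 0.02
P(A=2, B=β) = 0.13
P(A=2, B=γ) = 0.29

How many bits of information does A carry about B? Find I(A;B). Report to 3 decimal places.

Marginals: p(A) = (0.5600, 0.4400), p(B) = (0.1500, 0.4000, 0.4500).
I(A;B) = Σ p(x,y)·log₂[p(x,y)/(p(x)p(y))].
  (1,α): 0.13·log₂(1.5476) = 0.0819
  (1,β): 0.27·log₂(1.2054) = 0.0728
  (1,γ): 0.16·log₂(0.6349) = -0.1049
  (2,α): 0.02·log₂(0.3030) = -0.0344
  (2,β): 0.13·log₂(0.7386) = -0.0568
  (2,γ): 0.29·log₂(1.4646) = 0.1597
Sum = 0.118 bits.

0.118 bits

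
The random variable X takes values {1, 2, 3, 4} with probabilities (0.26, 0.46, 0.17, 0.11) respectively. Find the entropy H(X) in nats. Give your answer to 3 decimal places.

1.251 nats

H(X) = −Σ p·ln p.
  −(0.26)·ln(0.26) = 0.3502
  −(0.46)·ln(0.46) = 0.3572
  −(0.17)·ln(0.17) = 0.3012
  −(0.11)·ln(0.11) = 0.2428
Sum: 0.3502 + 0.3572 + 0.3012 + 0.2428 = 1.251 nats.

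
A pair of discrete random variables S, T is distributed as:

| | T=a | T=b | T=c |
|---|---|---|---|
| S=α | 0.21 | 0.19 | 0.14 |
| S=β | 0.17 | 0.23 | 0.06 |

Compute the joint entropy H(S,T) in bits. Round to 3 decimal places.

2.491 bits

H(S,T) = −Σ p(x,y)·log₂ p(x,y) over all 6 cells.
  cell (α,a): −0.21·log₂0.21 = 0.4728
  cell (α,b): −0.19·log₂0.19 = 0.4552
  cell (α,c): −0.14·log₂0.14 = 0.3971
  cell (β,a): −0.17·log₂0.17 = 0.4346
  cell (β,b): −0.23·log₂0.23 = 0.4877
  cell (β,c): −0.06·log₂0.06 = 0.2435
Sum = 2.491 bits.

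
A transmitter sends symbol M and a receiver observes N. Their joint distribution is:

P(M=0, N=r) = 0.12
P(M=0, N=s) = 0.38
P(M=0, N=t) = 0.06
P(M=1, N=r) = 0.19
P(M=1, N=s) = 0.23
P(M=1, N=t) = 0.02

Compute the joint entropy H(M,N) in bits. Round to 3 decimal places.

H(M,N) = −Σ p(x,y)·log₂ p(x,y) over all 6 cells.
  cell (0,r): −0.12·log₂0.12 = 0.3671
  cell (0,s): −0.38·log₂0.38 = 0.5305
  cell (0,t): −0.06·log₂0.06 = 0.2435
  cell (1,r): −0.19·log₂0.19 = 0.4552
  cell (1,s): −0.23·log₂0.23 = 0.4877
  cell (1,t): −0.02·log₂0.02 = 0.1129
Sum = 2.197 bits.

2.197 bits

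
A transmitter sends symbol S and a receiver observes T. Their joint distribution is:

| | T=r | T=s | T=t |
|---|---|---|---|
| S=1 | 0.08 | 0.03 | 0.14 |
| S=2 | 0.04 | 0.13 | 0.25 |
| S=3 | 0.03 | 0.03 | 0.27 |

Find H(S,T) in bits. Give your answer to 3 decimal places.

2.722 bits

H(S,T) = −Σ p(x,y)·log₂ p(x,y) over all 9 cells.
  cell (1,r): −0.08·log₂0.08 = 0.2915
  cell (1,s): −0.03·log₂0.03 = 0.1518
  cell (1,t): −0.14·log₂0.14 = 0.3971
  cell (2,r): −0.04·log₂0.04 = 0.1858
  cell (2,s): −0.13·log₂0.13 = 0.3826
  cell (2,t): −0.25·log₂0.25 = 0.5000
  cell (3,r): −0.03·log₂0.03 = 0.1518
  cell (3,s): −0.03·log₂0.03 = 0.1518
  cell (3,t): −0.27·log₂0.27 = 0.5100
Sum = 2.722 bits.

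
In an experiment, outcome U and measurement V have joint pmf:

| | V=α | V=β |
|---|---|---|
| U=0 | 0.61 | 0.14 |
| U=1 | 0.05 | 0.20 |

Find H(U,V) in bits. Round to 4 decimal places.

1.5126 bits

H(U,V) = −Σ p(x,y)·log₂ p(x,y) over all 4 cells.
  cell (0,α): −0.61·log₂0.61 = 0.43500
  cell (0,β): −0.14·log₂0.14 = 0.39711
  cell (1,α): −0.05·log₂0.05 = 0.21610
  cell (1,β): −0.20·log₂0.20 = 0.46439
Sum = 1.5126 bits.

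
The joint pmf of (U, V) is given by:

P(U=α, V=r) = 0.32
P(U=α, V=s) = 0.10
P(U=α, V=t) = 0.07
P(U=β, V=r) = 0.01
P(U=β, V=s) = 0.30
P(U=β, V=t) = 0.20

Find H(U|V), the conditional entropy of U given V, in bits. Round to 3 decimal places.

Chain rule: H(U|V) = H(U,V) − H(V).
Marginals: p(U) = (0.4900, 0.5100), p(V) = (0.3300, 0.4000, 0.2700).
H(U,V) = 2.1787 bits; H(V) = 1.5666 bits.
H(U|V) = 2.1787 − 1.5666 = 0.612 bits.

0.612 bits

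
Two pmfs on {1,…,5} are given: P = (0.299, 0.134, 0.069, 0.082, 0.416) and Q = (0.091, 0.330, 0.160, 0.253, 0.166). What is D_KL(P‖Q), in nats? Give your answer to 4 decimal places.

D(P‖Q) = Σ p·ln(p/q).
  0.299·ln(0.299/0.091) = 0.35569
  0.134·ln(0.134/0.330) = -0.12077
  0.069·ln(0.069/0.160) = -0.05803
  0.082·ln(0.082/0.253) = -0.09239
  0.416·ln(0.416/0.166) = 0.38218
D(P‖Q) = 0.4667 nats.

0.4667 nats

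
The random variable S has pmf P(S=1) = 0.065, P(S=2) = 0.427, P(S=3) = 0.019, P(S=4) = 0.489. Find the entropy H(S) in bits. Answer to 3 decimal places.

H(S) = −Σ p·log₂ p.
  −(0.065)·log₂(0.065) = 0.2563
  −(0.427)·log₂(0.427) = 0.5242
  −(0.019)·log₂(0.019) = 0.1086
  −(0.489)·log₂(0.489) = 0.5047
Sum: 0.2563 + 0.5242 + 0.1086 + 0.5047 = 1.394 bits.

1.394 bits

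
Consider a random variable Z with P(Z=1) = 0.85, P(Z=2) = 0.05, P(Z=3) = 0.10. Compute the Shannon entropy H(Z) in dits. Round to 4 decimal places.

0.2250 dits

H(Z) = −Σ p·log₁₀ p.
  −(0.85)·log₁₀(0.85) = 0.05999
  −(0.05)·log₁₀(0.05) = 0.06505
  −(0.10)·log₁₀(0.10) = 0.10000
Sum: 0.05999 + 0.06505 + 0.10000 = 0.2250 dits.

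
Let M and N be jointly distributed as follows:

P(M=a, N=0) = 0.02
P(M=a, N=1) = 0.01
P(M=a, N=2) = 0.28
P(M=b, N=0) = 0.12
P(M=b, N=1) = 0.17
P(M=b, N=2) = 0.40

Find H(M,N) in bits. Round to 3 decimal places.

2.024 bits

H(M,N) = −Σ p(x,y)·log₂ p(x,y) over all 6 cells.
  cell (a,0): −0.02·log₂0.02 = 0.1129
  cell (a,1): −0.01·log₂0.01 = 0.0664
  cell (a,2): −0.28·log₂0.28 = 0.5142
  cell (b,0): −0.12·log₂0.12 = 0.3671
  cell (b,1): −0.17·log₂0.17 = 0.4346
  cell (b,2): −0.40·log₂0.40 = 0.5288
Sum = 2.024 bits.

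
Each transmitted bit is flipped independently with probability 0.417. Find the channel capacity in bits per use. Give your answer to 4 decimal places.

Binary symmetric channel: C = 1 − h₂(ε) where h₂ is the binary entropy function.
h₂(0.417) = −0.417·log₂0.417 − 0.583·log₂0.583 = 0.9800.
C = 1 − 0.9800 = 0.0200 bits per channel use.

0.0200 bits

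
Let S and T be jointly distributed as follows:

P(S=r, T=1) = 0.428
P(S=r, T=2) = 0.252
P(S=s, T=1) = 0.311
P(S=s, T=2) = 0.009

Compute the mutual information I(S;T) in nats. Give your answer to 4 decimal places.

Marginals: p(S) = (0.6800, 0.3200), p(T) = (0.7390, 0.2610).
I(S;T) = H(S) + H(T) − H(S,T).
H(S) = 0.6269, H(T) = 0.5741, H(S,T) = 1.1162.
I(S;T) = 0.6269 + 0.5741 − 1.1162 = 0.0848 nats.

0.0848 nats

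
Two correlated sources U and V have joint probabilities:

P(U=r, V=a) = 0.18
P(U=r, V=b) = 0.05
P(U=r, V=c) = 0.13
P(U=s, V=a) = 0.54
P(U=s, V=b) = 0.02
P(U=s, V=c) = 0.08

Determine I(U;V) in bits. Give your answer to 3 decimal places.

0.097 bits

Marginals: p(U) = (0.3600, 0.6400), p(V) = (0.7200, 0.0700, 0.2100).
I(U;V) = H(U) + H(V) − H(U,V).
H(U) = 0.9427, H(V) = 1.0826, H(U,V) = 1.9285.
I(U;V) = 0.9427 + 1.0826 − 1.9285 = 0.097 bits.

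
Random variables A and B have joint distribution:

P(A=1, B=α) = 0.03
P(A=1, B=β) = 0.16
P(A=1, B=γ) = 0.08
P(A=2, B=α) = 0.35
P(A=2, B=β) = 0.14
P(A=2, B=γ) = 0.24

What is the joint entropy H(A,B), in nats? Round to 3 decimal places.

1.586 nats

H(A,B) = −Σ p(x,y)·ln p(x,y) over all 6 cells.
  cell (1,α): −0.03·ln0.03 = 0.1052
  cell (1,β): −0.16·ln0.16 = 0.2932
  cell (1,γ): −0.08·ln0.08 = 0.2021
  cell (2,α): −0.35·ln0.35 = 0.3674
  cell (2,β): −0.14·ln0.14 = 0.2753
  cell (2,γ): −0.24·ln0.24 = 0.3425
Sum = 1.586 nats.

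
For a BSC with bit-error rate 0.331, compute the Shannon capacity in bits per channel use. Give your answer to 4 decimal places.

Binary symmetric channel: C = 1 − h₂(ε) where h₂ is the binary entropy function.
h₂(0.331) = −0.331·log₂0.331 − 0.669·log₂0.669 = 0.9159.
C = 1 − 0.9159 = 0.0841 bits per channel use.

0.0841 bits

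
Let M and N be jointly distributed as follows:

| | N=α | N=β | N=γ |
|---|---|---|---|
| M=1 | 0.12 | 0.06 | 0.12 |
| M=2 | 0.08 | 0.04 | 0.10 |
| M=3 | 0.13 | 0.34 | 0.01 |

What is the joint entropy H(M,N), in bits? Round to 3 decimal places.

2.765 bits

H(M,N) = −Σ p(x,y)·log₂ p(x,y) over all 9 cells.
  cell (1,α): −0.12·log₂0.12 = 0.3671
  cell (1,β): −0.06·log₂0.06 = 0.2435
  cell (1,γ): −0.12·log₂0.12 = 0.3671
  cell (2,α): −0.08·log₂0.08 = 0.2915
  cell (2,β): −0.04·log₂0.04 = 0.1858
  cell (2,γ): −0.10·log₂0.10 = 0.3322
  cell (3,α): −0.13·log₂0.13 = 0.3826
  cell (3,β): −0.34·log₂0.34 = 0.5292
  cell (3,γ): −0.01·log₂0.01 = 0.0664
Sum = 2.765 bits.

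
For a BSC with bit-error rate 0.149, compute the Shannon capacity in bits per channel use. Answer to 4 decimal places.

0.3927 bits

Binary symmetric channel: C = 1 − h₂(ε) where h₂ is the binary entropy function.
h₂(0.149) = −0.149·log₂0.149 − 0.851·log₂0.851 = 0.6073.
C = 1 − 0.6073 = 0.3927 bits per channel use.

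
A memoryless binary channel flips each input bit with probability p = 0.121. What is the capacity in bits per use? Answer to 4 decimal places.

Binary symmetric channel: C = 1 − h₂(ε) where h₂ is the binary entropy function.
h₂(0.121) = −0.121·log₂0.121 − 0.879·log₂0.879 = 0.5322.
C = 1 − 0.5322 = 0.4678 bits per channel use.

0.4678 bits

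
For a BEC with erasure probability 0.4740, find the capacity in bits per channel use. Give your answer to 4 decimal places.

0.5260 bits

Binary erasure channel: capacity C = 1 − ε.
C = 1 − 0.4740 = 0.5260 bits per channel use.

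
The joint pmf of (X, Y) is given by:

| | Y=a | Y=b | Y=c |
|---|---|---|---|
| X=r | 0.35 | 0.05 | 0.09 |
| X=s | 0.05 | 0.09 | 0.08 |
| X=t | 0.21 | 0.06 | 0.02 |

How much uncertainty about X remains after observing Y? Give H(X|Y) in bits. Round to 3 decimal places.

Marginals: p(X) = (0.4900, 0.2200, 0.2900), p(Y) = (0.6100, 0.2000, 0.1900).
H(X|Y) = Σ p(Y) · H(X|Y=·).
  Y=a: p=0.6100, H(X|Y=a) = 1.2853
  Y=b: p=0.2000, H(X|Y=b) = 1.5395
  Y=c: p=0.1900, H(X|Y=c) = 1.3780
Weighted sum = 1.354 bits.

1.354 bits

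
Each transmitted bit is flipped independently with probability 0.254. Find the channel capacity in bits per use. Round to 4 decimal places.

Binary symmetric channel: C = 1 − h₂(ε) where h₂ is the binary entropy function.
h₂(0.254) = −0.254·log₂0.254 − 0.746·log₂0.746 = 0.8176.
C = 1 − 0.8176 = 0.1824 bits per channel use.

0.1824 bits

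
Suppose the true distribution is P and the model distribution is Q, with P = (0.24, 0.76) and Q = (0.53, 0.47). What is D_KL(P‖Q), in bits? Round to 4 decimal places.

0.2526 bits

D(P‖Q) = Σ p·log₂(p/q).
  0.24·log₂(0.24/0.53) = -0.27431
  0.76·log₂(0.76/0.47) = 0.52694
D(P‖Q) = 0.2526 bits.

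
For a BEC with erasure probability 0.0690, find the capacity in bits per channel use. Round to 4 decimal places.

0.9310 bits

Binary erasure channel: capacity C = 1 − ε.
C = 1 − 0.0690 = 0.9310 bits per channel use.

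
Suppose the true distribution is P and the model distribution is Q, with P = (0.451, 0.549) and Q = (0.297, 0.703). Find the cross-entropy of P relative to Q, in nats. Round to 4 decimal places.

H(P,Q) = −Σ p·ln q.
  −0.451·ln(0.297) = 0.54752
  −0.549·ln(0.703) = 0.19347
H(P,Q) = 0.7410 nats.

0.7410 nats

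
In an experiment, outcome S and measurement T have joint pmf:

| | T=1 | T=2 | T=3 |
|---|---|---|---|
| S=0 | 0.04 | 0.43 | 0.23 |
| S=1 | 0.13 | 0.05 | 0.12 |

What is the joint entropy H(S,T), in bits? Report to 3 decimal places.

2.163 bits

H(S,T) = −Σ p(x,y)·log₂ p(x,y) over all 6 cells.
  cell (0,1): −0.04·log₂0.04 = 0.1858
  cell (0,2): −0.43·log₂0.43 = 0.5236
  cell (0,3): −0.23·log₂0.23 = 0.4877
  cell (1,1): −0.13·log₂0.13 = 0.3826
  cell (1,2): −0.05·log₂0.05 = 0.2161
  cell (1,3): −0.12·log₂0.12 = 0.3671
Sum = 2.163 bits.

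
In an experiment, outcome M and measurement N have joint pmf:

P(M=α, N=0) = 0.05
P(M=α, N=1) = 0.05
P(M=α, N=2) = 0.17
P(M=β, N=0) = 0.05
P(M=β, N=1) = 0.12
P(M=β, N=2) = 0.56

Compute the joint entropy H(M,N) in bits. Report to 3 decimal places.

1.918 bits

H(M,N) = −Σ p(x,y)·log₂ p(x,y) over all 6 cells.
  cell (α,0): −0.05·log₂0.05 = 0.2161
  cell (α,1): −0.05·log₂0.05 = 0.2161
  cell (α,2): −0.17·log₂0.17 = 0.4346
  cell (β,0): −0.05·log₂0.05 = 0.2161
  cell (β,1): −0.12·log₂0.12 = 0.3671
  cell (β,2): −0.56·log₂0.56 = 0.4684
Sum = 1.918 bits.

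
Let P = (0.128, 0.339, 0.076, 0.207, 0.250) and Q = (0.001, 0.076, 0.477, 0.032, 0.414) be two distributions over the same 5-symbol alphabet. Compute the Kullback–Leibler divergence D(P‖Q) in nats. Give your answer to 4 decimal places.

D(P‖Q) = Σ p·ln(p/q).
  0.128·ln(0.128/0.001) = 0.62106
  0.339·ln(0.339/0.076) = 0.50690
  0.076·ln(0.076/0.477) = -0.13960
  0.207·ln(0.207/0.032) = 0.38647
  0.250·ln(0.250/0.414) = -0.12610
D(P‖Q) = 1.2487 nats.

1.2487 nats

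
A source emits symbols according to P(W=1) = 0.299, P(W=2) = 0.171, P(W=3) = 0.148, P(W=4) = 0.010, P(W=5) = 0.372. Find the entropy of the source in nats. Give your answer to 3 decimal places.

H(W) = −Σ p·ln p.
  −(0.299)·ln(0.299) = 0.3610
  −(0.171)·ln(0.171) = 0.3020
  −(0.148)·ln(0.148) = 0.2828
  −(0.010)·ln(0.010) = 0.0461
  −(0.372)·ln(0.372) = 0.3679
Sum: 0.3610 + 0.3020 + 0.2828 + 0.0461 + 0.3679 = 1.360 nats.

1.360 nats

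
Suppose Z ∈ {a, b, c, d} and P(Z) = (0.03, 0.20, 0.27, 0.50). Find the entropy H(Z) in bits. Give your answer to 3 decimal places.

1.626 bits

H(Z) = −Σ p·log₂ p.
  −(0.03)·log₂(0.03) = 0.1518
  −(0.20)·log₂(0.20) = 0.4644
  −(0.27)·log₂(0.27) = 0.5100
  −(0.50)·log₂(0.50) = 0.5000
Sum: 0.1518 + 0.4644 + 0.5100 + 0.5000 = 1.626 bits.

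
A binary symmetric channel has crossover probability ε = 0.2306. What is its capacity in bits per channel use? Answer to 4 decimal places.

Binary symmetric channel: C = 1 − h₂(ε) where h₂ is the binary entropy function.
h₂(0.2306) = −0.2306·log₂0.2306 − 0.7694·log₂0.7694 = 0.7791.
C = 1 − 0.7791 = 0.2209 bits per channel use.

0.2209 bits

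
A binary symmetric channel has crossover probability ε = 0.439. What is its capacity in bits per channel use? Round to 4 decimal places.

Binary symmetric channel: C = 1 − h₂(ε) where h₂ is the binary entropy function.
h₂(0.439) = −0.439·log₂0.439 − 0.561·log₂0.561 = 0.9892.
C = 1 − 0.9892 = 0.0108 bits per channel use.

0.0108 bits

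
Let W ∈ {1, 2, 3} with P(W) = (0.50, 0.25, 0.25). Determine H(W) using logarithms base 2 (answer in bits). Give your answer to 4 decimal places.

H(W) = −Σ p·log₂ p.
  −(0.50)·log₂(0.50) = 0.50000
  −(0.25)·log₂(0.25) = 0.50000
  −(0.25)·log₂(0.25) = 0.50000
Sum: 0.50000 + 0.50000 + 0.50000 = 1.5000 bits.

1.5000 bits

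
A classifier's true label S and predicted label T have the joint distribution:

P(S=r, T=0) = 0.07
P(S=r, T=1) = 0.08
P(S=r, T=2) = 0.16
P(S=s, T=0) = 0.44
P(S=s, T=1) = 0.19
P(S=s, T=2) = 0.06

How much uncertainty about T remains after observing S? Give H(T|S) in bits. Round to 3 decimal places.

Marginals: p(S) = (0.3100, 0.6900), p(T) = (0.5100, 0.2700, 0.2200).
H(T|S) = Σ p(S) · H(T|S=·).
  S=r: p=0.3100, H(T|S=r) = 1.4816
  S=s: p=0.6900, H(T|S=s) = 1.2326
Weighted sum = 1.310 bits.

1.310 bits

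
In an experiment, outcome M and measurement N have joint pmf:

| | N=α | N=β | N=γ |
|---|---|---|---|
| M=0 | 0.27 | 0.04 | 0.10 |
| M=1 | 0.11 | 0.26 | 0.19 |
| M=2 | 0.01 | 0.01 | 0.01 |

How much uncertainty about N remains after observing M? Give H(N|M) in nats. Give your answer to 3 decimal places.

Chain rule: H(N|M) = H(M,N) − H(M).
Marginals: p(M) = (0.4100, 0.5600, 0.0300), p(N) = (0.3900, 0.3100, 0.3000).
H(M,N) = 1.7593 nats; H(M) = 0.7955 nats.
H(N|M) = 1.7593 − 0.7955 = 0.964 nats.

0.964 nats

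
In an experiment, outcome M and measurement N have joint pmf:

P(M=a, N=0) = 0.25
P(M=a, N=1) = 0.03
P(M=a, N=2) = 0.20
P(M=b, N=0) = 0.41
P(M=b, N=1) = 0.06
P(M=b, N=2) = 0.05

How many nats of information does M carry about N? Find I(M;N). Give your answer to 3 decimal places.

Marginals: p(M) = (0.4800, 0.5200), p(N) = (0.6600, 0.0900, 0.2500).
I(M;N) = H(M) + H(N) − H(M,N).
H(M) = 0.6923, H(N) = 0.8375, H(M,N) = 1.4578.
I(M;N) = 0.6923 + 0.8375 − 1.4578 = 0.072 nats.

0.072 nats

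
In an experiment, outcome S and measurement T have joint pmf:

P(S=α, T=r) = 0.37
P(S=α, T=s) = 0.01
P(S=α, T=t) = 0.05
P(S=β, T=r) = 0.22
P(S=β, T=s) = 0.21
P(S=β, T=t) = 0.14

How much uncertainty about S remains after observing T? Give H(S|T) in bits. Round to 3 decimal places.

Marginals: p(S) = (0.4300, 0.5700), p(T) = (0.5900, 0.2200, 0.1900).
H(S|T) = Σ p(T) · H(S|T=·).
  T=r: p=0.5900, H(S|T=r) = 0.9529
  T=s: p=0.2200, H(S|T=s) = 0.2668
  T=t: p=0.1900, H(S|T=t) = 0.8315
Weighted sum = 0.779 bits.

0.779 bits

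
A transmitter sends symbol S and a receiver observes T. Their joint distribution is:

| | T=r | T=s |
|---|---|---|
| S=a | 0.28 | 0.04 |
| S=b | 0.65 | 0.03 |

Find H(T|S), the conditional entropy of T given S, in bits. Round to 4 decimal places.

Chain rule: H(T|S) = H(S,T) − H(S).
Marginals: p(S) = (0.3200, 0.6800), p(T) = (0.9300, 0.0700).
H(S,T) = 1.2557 bits; H(S) = 0.9044 bits.
H(T|S) = 1.2557 − 0.9044 = 0.3513 bits.

0.3513 bits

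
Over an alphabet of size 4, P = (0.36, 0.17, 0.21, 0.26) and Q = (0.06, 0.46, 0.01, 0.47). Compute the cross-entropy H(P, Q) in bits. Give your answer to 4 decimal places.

H(P,Q) = −Σ p·log₂ q.
  −0.36·log₂(0.06) = 1.46120
  −0.17·log₂(0.46) = 0.19045
  −0.21·log₂(0.01) = 1.39521
  −0.26·log₂(0.47) = 0.28321
H(P,Q) = 3.3301 bits.

3.3301 bits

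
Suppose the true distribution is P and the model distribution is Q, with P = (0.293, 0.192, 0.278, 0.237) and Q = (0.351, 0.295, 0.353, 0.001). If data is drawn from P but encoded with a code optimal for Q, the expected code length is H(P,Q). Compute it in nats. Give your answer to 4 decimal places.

H(P,Q) = −Σ p·ln q.
  −0.293·ln(0.351) = 0.30676
  −0.192·ln(0.295) = 0.23439
  −0.278·ln(0.353) = 0.28948
  −0.237·ln(0.001) = 1.63714
H(P,Q) = 2.4678 nats.

2.4678 nats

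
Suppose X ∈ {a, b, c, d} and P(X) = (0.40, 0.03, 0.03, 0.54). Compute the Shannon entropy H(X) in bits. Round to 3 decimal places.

H(X) = −Σ p·log₂ p.
  −(0.40)·log₂(0.40) = 0.5288
  −(0.03)·log₂(0.03) = 0.1518
  −(0.03)·log₂(0.03) = 0.1518
  −(0.54)·log₂(0.54) = 0.4800
Sum: 0.5288 + 0.1518 + 0.1518 + 0.4800 = 1.312 bits.

1.312 bits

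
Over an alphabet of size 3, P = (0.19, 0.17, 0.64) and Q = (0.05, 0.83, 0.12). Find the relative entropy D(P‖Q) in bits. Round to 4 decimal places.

1.5227 bits

D(P‖Q) = Σ p·log₂(p/q).
  0.19·log₂(0.19/0.05) = 0.36594
  0.17·log₂(0.17/0.83) = -0.38889
  0.64·log₂(0.64/0.12) = 1.54562
D(P‖Q) = 1.5227 bits.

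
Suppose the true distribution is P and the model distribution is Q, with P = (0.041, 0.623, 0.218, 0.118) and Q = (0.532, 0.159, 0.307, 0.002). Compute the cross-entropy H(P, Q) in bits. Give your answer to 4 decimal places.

3.1195 bits

H(P,Q) = −Σ p·log₂ q.
  −0.041·log₂(0.532) = 0.03733
  −0.623·log₂(0.159) = 1.65276
  −0.218·log₂(0.307) = 0.37140
  −0.118·log₂(0.002) = 1.05796
H(P,Q) = 3.1195 bits.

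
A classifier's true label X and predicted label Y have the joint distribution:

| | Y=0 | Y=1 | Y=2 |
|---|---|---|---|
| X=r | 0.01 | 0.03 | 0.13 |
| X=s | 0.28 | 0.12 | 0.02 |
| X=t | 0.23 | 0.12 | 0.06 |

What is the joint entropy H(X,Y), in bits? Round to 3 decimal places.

2.693 bits

H(X,Y) = −Σ p(x,y)·log₂ p(x,y) over all 9 cells.
  cell (r,0): −0.01·log₂0.01 = 0.0664
  cell (r,1): −0.03·log₂0.03 = 0.1518
  cell (r,2): −0.13·log₂0.13 = 0.3826
  cell (s,0): −0.28·log₂0.28 = 0.5142
  cell (s,1): −0.12·log₂0.12 = 0.3671
  cell (s,2): −0.02·log₂0.02 = 0.1129
  cell (t,0): −0.23·log₂0.23 = 0.4877
  cell (t,1): −0.12·log₂0.12 = 0.3671
  cell (t,2): −0.06·log₂0.06 = 0.2435
Sum = 2.693 bits.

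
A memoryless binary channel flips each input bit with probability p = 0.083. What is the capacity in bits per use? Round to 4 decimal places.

0.5873 bits

Binary symmetric channel: C = 1 − h₂(ε) where h₂ is the binary entropy function.
h₂(0.083) = −0.083·log₂0.083 − 0.917·log₂0.917 = 0.4127.
C = 1 − 0.4127 = 0.5873 bits per channel use.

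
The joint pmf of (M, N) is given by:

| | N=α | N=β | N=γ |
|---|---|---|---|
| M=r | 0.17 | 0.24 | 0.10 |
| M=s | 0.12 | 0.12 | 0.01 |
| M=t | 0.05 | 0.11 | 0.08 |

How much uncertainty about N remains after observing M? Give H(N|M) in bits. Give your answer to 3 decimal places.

Marginals: p(M) = (0.5100, 0.2500, 0.2400), p(N) = (0.3400, 0.4700, 0.1900).
H(N|M) = Σ p(M) · H(N|M=·).
  M=r: p=0.5100, H(N|M=r) = 1.5009
  M=s: p=0.2500, H(N|M=s) = 1.2023
  M=t: p=0.2400, H(N|M=t) = 1.5157
Weighted sum = 1.430 bits.

1.430 bits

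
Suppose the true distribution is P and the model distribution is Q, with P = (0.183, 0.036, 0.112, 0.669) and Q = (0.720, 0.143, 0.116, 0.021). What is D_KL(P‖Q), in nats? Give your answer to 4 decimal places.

2.0113 nats

D(P‖Q) = Σ p·ln(p/q).
  0.183·ln(0.183/0.720) = -0.25067
  0.036·ln(0.036/0.143) = -0.04966
  0.112·ln(0.112/0.116) = -0.00393
  0.669·ln(0.669/0.021) = 2.31558
D(P‖Q) = 2.0113 nats.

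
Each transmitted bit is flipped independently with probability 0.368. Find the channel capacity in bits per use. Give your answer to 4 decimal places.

Binary symmetric channel: C = 1 − h₂(ε) where h₂ is the binary entropy function.
h₂(0.368) = −0.368·log₂0.368 − 0.632·log₂0.632 = 0.9491.
C = 1 − 0.9491 = 0.0509 bits per channel use.

0.0509 bits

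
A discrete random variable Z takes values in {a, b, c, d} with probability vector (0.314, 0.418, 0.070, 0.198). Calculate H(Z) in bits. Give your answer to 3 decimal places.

1.782 bits

H(Z) = −Σ p·log₂ p.
  −(0.314)·log₂(0.314) = 0.5247
  −(0.418)·log₂(0.418) = 0.5260
  −(0.070)·log₂(0.070) = 0.2686
  −(0.198)·log₂(0.198) = 0.4626
Sum: 0.5247 + 0.5260 + 0.2686 + 0.4626 = 1.782 bits.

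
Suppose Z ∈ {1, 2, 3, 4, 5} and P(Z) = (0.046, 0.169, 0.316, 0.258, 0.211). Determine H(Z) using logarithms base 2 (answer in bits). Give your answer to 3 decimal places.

H(Z) = −Σ p·log₂ p.
  −(0.046)·log₂(0.046) = 0.2043
  −(0.169)·log₂(0.169) = 0.4335
  −(0.316)·log₂(0.316) = 0.5252
  −(0.258)·log₂(0.258) = 0.5043
  −(0.211)·log₂(0.211) = 0.4736
Sum: 0.2043 + 0.4335 + 0.5252 + 0.5043 + 0.4736 = 2.141 bits.

2.141 bits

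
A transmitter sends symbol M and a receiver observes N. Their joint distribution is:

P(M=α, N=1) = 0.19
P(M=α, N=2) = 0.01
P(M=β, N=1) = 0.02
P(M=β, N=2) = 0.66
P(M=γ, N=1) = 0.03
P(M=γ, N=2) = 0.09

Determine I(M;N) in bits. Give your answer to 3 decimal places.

Marginals: p(M) = (0.2000, 0.6800, 0.1200), p(N) = (0.2400, 0.7600).
I(M;N) = H(M) + H(N) − H(M,N).
H(M) = 1.2098, H(N) = 0.7950, H(M,N) = 1.4946.
I(M;N) = 1.2098 + 0.7950 − 1.4946 = 0.510 bits.

0.510 bits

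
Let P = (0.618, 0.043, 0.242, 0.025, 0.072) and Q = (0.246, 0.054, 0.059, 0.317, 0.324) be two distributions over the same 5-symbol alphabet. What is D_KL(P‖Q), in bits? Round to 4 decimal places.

D(P‖Q) = Σ p·log₂(p/q).
  0.618·log₂(0.618/0.246) = 0.82129
  0.043·log₂(0.043/0.054) = -0.01413
  0.242·log₂(0.242/0.059) = 0.49277
  0.025·log₂(0.025/0.317) = -0.09161
  0.072·log₂(0.072/0.324) = -0.15623
D(P‖Q) = 1.0521 bits.

1.0521 bits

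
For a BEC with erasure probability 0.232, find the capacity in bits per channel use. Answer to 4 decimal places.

Binary erasure channel: capacity C = 1 − ε.
C = 1 − 0.232 = 0.7680 bits per channel use.

0.7680 bits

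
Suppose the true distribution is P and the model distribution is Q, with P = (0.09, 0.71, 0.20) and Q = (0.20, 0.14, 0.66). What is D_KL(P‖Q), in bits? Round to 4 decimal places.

1.2149 bits

D(P‖Q) = Σ p·log₂(p/q).
  0.09·log₂(0.09/0.20) = -0.10368
  0.71·log₂(0.71/0.14) = 1.66310
  0.20·log₂(0.20/0.66) = -0.34449
D(P‖Q) = 1.2149 bits.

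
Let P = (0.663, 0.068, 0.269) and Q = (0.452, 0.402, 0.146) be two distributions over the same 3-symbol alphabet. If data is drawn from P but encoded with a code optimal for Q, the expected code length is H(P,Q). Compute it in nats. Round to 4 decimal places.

H(P,Q) = −Σ p·ln q.
  −0.663·ln(0.452) = 0.52647
  −0.068·ln(0.402) = 0.06197
  −0.269·ln(0.146) = 0.51760
H(P,Q) = 1.1060 nats.

1.1060 nats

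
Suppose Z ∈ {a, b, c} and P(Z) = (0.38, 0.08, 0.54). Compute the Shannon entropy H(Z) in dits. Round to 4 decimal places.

H(Z) = −Σ p·log₁₀ p.
  −(0.38)·log₁₀(0.38) = 0.15968
  −(0.08)·log₁₀(0.08) = 0.08775
  −(0.54)·log₁₀(0.54) = 0.14451
Sum: 0.15968 + 0.08775 + 0.14451 = 0.3919 dits.

0.3919 dits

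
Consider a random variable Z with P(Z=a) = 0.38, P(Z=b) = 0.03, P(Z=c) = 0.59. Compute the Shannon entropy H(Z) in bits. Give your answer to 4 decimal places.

1.1313 bits

H(Z) = −Σ p·log₂ p.
  −(0.38)·log₂(0.38) = 0.53045
  −(0.03)·log₂(0.03) = 0.15177
  −(0.59)·log₂(0.59) = 0.44912
Sum: 0.53045 + 0.15177 + 0.44912 = 1.1313 bits.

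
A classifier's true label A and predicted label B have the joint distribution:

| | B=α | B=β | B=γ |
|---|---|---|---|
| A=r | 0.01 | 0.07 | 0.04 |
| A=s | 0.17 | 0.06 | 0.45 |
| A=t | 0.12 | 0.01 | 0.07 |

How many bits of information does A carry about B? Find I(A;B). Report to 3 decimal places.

0.177 bits

Marginals: p(A) = (0.1200, 0.6800, 0.2000), p(B) = (0.3000, 0.1400, 0.5600).
I(A;B) = Σ p(x,y)·log₂[p(x,y)/(p(x)p(y))].
  (r,α): 0.01·log₂(0.2778) = -0.0185
  (r,β): 0.07·log₂(4.1667) = 0.1441
  (r,γ): 0.04·log₂(0.5952) = -0.0299
  (s,α): 0.17·log₂(0.8333) = -0.0447
  (s,β): 0.06·log₂(0.6303) = -0.0400
  (s,γ): 0.45·log₂(1.1817) = 0.1084
  (t,α): 0.12·log₂(2.0000) = 0.1200
  (t,β): 0.01·log₂(0.3571) = -0.0149
  (t,γ): 0.07·log₂(0.6250) = -0.0475
Sum = 0.177 bits.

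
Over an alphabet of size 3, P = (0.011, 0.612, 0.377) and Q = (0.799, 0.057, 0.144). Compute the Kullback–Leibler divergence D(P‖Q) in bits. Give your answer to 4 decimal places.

2.5512 bits

D(P‖Q) = Σ p·log₂(p/q).
  0.011·log₂(0.011/0.799) = -0.06801
  0.612·log₂(0.612/0.057) = 2.09579
  0.377·log₂(0.377/0.144) = 0.52346
D(P‖Q) = 2.5512 bits.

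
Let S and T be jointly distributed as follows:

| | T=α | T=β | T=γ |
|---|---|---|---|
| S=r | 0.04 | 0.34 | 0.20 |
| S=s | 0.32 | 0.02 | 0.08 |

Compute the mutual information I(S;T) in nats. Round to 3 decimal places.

Marginals: p(S) = (0.5800, 0.4200), p(T) = (0.3600, 0.3600, 0.2800).
I(S;T) = H(S) + H(T) − H(S,T).
H(S) = 0.6803, H(T) = 1.0920, H(S,T) = 1.4624.
I(S;T) = 0.6803 + 1.0920 − 1.4624 = 0.310 nats.

0.310 nats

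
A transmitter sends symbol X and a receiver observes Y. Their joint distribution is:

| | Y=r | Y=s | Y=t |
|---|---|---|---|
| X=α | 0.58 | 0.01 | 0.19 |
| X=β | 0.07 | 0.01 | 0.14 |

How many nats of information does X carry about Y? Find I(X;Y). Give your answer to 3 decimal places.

0.066 nats

Marginals: p(X) = (0.7800, 0.2200), p(Y) = (0.6500, 0.0200, 0.3300).
I(X;Y) = H(X) + H(Y) − H(X,Y).
H(X) = 0.5269, H(Y) = 0.7241, H(X,Y) = 1.1850.
I(X;Y) = 0.5269 + 0.7241 − 1.1850 = 0.066 nats.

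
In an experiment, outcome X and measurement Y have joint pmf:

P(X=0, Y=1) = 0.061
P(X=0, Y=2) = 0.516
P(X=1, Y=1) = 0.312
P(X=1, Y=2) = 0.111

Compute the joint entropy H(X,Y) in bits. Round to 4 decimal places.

H(X,Y) = −Σ p(x,y)·log₂ p(x,y) over all 4 cells.
  cell (0,1): −0.061·log₂0.061 = 0.24614
  cell (0,2): −0.516·log₂0.516 = 0.49255
  cell (1,1): −0.312·log₂0.312 = 0.52428
  cell (1,2): −0.111·log₂0.111 = 0.35202
Sum = 1.6150 bits.

1.6150 bits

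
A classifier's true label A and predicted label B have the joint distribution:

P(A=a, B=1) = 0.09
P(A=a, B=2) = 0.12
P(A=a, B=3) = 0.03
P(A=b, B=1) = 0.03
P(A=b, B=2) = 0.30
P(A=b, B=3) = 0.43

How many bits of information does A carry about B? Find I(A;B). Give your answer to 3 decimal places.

Marginals: p(A) = (0.2400, 0.7600), p(B) = (0.1200, 0.4200, 0.4600).
I(A;B) = Σ p(x,y)·log₂[p(x,y)/(p(x)p(y))].
  (a,1): 0.09·log₂(3.1250) = 0.1479
  (a,2): 0.12·log₂(1.1905) = 0.0302
  (a,3): 0.03·log₂(0.2717) = -0.0564
  (b,1): 0.03·log₂(0.3289) = -0.0481
  (b,2): 0.30·log₂(0.9398) = -0.0268
  (b,3): 0.43·log₂(1.2300) = 0.1284
Sum = 0.175 bits.

0.175 bits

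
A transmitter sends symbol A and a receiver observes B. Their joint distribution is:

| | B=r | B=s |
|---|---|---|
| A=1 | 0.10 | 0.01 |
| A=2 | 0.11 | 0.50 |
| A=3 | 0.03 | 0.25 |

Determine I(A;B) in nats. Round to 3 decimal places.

Marginals: p(A) = (0.1100, 0.6100, 0.2800), p(B) = (0.2400, 0.7600).
I(A;B) = H(A) + H(B) − H(A,B).
H(A) = 0.9008, H(B) = 0.5511, H(A,B) = 1.3175.
I(A;B) = 0.9008 + 0.5511 − 1.3175 = 0.134 nats.

0.134 nats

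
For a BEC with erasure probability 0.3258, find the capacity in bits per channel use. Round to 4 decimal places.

Binary erasure channel: capacity C = 1 − ε.
C = 1 − 0.3258 = 0.6742 bits per channel use.

0.6742 bits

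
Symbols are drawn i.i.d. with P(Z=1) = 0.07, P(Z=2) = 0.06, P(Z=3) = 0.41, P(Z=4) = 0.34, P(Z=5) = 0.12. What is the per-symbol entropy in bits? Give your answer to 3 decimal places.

H(Z) = −Σ p·log₂ p.
  −(0.07)·log₂(0.07) = 0.2686
  −(0.06)·log₂(0.06) = 0.2435
  −(0.41)·log₂(0.41) = 0.5274
  −(0.34)·log₂(0.34) = 0.5292
  −(0.12)·log₂(0.12) = 0.3671
Sum: 0.2686 + 0.2435 + 0.5274 + 0.5292 + 0.3671 = 1.936 bits.

1.936 bits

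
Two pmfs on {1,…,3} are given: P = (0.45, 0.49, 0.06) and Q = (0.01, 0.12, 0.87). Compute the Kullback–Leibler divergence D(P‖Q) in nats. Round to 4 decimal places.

2.2419 nats

D(P‖Q) = Σ p·ln(p/q).
  0.45·ln(0.45/0.01) = 1.71300
  0.49·ln(0.49/0.12) = 0.68939
  0.06·ln(0.06/0.87) = -0.16045
D(P‖Q) = 2.2419 nats.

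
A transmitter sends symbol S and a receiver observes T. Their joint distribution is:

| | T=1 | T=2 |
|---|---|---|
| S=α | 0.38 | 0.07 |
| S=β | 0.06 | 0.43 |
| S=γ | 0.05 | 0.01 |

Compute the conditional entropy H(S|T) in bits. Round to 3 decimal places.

0.849 bits

Marginals: p(S) = (0.4500, 0.4900, 0.0600), p(T) = (0.4900, 0.5100).
H(S|T) = Σ p(T) · H(S|T=·).
  T=1: p=0.4900, H(S|T=1) = 0.9914
  T=2: p=0.5100, H(S|T=2) = 0.7120
Weighted sum = 0.849 bits.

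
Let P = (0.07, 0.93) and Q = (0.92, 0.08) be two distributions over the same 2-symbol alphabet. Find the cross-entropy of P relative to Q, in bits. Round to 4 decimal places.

3.3972 bits

H(P,Q) = −Σ p·log₂ q.
  −0.07·log₂(0.92) = 0.00842
  −0.93·log₂(0.08) = 3.38879
H(P,Q) = 3.3972 bits.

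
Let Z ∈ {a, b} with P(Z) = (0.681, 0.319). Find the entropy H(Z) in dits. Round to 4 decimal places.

H(Z) = −Σ p·log₁₀ p.
  −(0.681)·log₁₀(0.681) = 0.11363
  −(0.319)·log₁₀(0.319) = 0.15829
Sum: 0.11363 + 0.15829 = 0.2719 dits.

0.2719 dits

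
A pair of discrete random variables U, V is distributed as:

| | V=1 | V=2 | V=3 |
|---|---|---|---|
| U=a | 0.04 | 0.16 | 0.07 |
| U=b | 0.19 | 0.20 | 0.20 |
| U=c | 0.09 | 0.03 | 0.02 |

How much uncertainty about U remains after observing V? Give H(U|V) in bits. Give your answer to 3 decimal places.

1.265 bits

Chain rule: H(U|V) = H(U,V) − H(V).
Marginals: p(U) = (0.2700, 0.5900, 0.1400), p(V) = (0.3200, 0.3900, 0.2900).
H(U,V) = 2.8386 bits; H(V) = 1.5737 bits.
H(U|V) = 2.8386 − 1.5737 = 1.265 bits.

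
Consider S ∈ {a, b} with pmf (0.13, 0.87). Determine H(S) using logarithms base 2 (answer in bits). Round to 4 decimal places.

H(S) = −Σ p·log₂ p.
  −(0.13)·log₂(0.13) = 0.38264
  −(0.87)·log₂(0.87) = 0.17479
Sum: 0.38264 + 0.17479 = 0.5574 bits.

0.5574 bits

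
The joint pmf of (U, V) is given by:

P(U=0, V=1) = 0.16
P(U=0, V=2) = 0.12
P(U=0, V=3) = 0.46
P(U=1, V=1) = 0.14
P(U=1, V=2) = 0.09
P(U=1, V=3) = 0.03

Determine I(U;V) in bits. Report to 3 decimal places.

Marginals: p(U) = (0.7400, 0.2600), p(V) = (0.3000, 0.2100, 0.4900).
I(U;V) = H(U) + H(V) − H(U,V).
H(U) = 0.8267, H(V) = 1.4982, H(U,V) = 2.1670.
I(U;V) = 0.8267 + 1.4982 − 2.1670 = 0.158 bits.

0.158 bits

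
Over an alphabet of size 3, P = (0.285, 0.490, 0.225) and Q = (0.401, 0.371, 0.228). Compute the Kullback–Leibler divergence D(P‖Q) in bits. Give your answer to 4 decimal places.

D(P‖Q) = Σ p·log₂(p/q).
  0.285·log₂(0.285/0.401) = -0.14040
  0.490·log₂(0.490/0.371) = 0.19667
  0.225·log₂(0.225/0.228) = -0.00430
D(P‖Q) = 0.0520 bits.

0.0520 bits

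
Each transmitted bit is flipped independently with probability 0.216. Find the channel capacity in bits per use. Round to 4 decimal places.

0.2472 bits

Binary symmetric channel: C = 1 − h₂(ε) where h₂ is the binary entropy function.
h₂(0.216) = −0.216·log₂0.216 − 0.784·log₂0.784 = 0.7528.
C = 1 − 0.7528 = 0.2472 bits per channel use.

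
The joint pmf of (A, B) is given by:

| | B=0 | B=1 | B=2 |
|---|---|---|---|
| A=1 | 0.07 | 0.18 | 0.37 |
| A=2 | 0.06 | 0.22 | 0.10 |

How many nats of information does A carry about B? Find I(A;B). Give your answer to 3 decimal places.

Marginals: p(A) = (0.6200, 0.3800), p(B) = (0.1300, 0.4000, 0.4700).
I(A;B) = Σ p(x,y)·ln[p(x,y)/(p(x)p(y))].
  (1,0): 0.07·ln(0.8685) = -0.0099
  (1,1): 0.18·ln(0.7258) = -0.0577
  (1,2): 0.37·ln(1.2697) = 0.0884
  (2,0): 0.06·ln(1.2146) = 0.0117
  (2,1): 0.22·ln(1.4474) = 0.0813
  (2,2): 0.10·ln(0.5599) = -0.0580
Sum = 0.056 nats.

0.056 nats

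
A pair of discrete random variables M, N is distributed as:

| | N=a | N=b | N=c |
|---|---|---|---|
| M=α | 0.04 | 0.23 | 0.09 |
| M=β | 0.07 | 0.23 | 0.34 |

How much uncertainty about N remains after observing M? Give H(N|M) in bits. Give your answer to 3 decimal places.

Chain rule: H(N|M) = H(M,N) − H(M).
Marginals: p(M) = (0.3600, 0.6400), p(N) = (0.1100, 0.4600, 0.4300).
H(M,N) = 2.2715 bits; H(M) = 0.9427 bits.
H(N|M) = 2.2715 − 0.9427 = 1.329 bits.

1.329 bits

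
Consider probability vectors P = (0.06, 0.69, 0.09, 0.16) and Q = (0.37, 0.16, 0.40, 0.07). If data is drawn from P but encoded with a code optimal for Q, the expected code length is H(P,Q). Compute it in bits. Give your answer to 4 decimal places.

H(P,Q) = −Σ p·log₂ q.
  −0.06·log₂(0.37) = 0.08606
  −0.69·log₂(0.16) = 1.82426
  −0.09·log₂(0.40) = 0.11897
  −0.16·log₂(0.07) = 0.61384
H(P,Q) = 2.6431 bits.

2.6431 bits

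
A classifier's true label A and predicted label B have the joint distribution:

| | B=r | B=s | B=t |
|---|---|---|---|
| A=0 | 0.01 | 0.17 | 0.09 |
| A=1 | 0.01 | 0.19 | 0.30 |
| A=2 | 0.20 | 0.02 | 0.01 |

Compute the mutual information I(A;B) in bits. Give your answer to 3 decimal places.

Marginals: p(A) = (0.2700, 0.5000, 0.2300), p(B) = (0.2200, 0.3800, 0.4000).
I(A;B) = H(A) + H(B) − H(A,B).
H(A) = 1.4977, H(B) = 1.5398, H(A,B) = 2.5001.
I(A;B) = 1.4977 + 1.5398 − 2.5001 = 0.537 bits.

0.537 bits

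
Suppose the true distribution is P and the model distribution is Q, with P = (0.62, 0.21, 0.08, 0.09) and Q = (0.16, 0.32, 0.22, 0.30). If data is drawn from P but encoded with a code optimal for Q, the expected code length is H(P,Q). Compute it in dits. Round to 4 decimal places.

H(P,Q) = −Σ p·log₁₀ q.
  −0.62·log₁₀(0.16) = 0.49345
  −0.21·log₁₀(0.32) = 0.10392
  −0.08·log₁₀(0.22) = 0.05261
  −0.09·log₁₀(0.30) = 0.04706
H(P,Q) = 0.6970 dits.

0.6970 dits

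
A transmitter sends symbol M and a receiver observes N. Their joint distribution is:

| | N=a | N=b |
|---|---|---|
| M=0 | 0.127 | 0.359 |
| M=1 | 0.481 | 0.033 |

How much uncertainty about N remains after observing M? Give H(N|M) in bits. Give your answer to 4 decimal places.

Marginals: p(M) = (0.4860, 0.5140), p(N) = (0.6080, 0.3920).
H(N|M) = Σ p(M) · H(N|M=·).
  M=0: p=0.4860, H(N|M=0) = 0.8287
  M=1: p=0.5140, H(N|M=1) = 0.3439
Weighted sum = 0.5795 bits.

0.5795 bits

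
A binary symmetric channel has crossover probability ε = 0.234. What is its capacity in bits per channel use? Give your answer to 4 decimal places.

0.2151 bits

Binary symmetric channel: C = 1 − h₂(ε) where h₂ is the binary entropy function.
h₂(0.234) = −0.234·log₂0.234 − 0.766·log₂0.766 = 0.7849.
C = 1 − 0.7849 = 0.2151 bits per channel use.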